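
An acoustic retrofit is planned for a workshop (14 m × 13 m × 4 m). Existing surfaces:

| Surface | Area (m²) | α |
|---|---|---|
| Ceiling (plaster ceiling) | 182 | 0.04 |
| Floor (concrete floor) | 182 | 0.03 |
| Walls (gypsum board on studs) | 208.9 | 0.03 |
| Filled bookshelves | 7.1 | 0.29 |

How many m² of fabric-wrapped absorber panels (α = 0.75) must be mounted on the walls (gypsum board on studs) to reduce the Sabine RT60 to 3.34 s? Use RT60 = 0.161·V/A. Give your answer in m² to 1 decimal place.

Summing Sᵢαᵢ: 7.280 + 5.460 + 6.267 + 2.059 → A₁ = 21.066 sabins.
V = 728 m³. Target absorption A₂ = 0.161 × 728 / 3.34 = 35.092 sabins.
ΔA needed = 35.092 − 21.066 = 14.026 sabins.
Net gain per m²: Δα = 0.75 − 0.03 = 0.72.
Area = ΔA/Δα = 14.026/0.72 = 19.5 m².

19.5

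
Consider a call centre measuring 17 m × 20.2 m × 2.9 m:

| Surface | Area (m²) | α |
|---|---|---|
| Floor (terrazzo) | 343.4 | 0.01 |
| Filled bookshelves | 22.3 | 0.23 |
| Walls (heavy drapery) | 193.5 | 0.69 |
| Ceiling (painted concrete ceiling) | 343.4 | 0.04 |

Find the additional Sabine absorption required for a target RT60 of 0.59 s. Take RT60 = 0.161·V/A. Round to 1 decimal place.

Summing Sᵢαᵢ: 3.434 + 5.129 + 133.515 + 13.736 → A₁ = 155.814 sabins.
For T = 0.59 s, need A₂ = 0.161·V/T = 0.161·995.86/0.59 = 271.752 sabins.
ΔA = A₂ − A₁ = 271.752 − 155.814 = 115.9 sabins.

115.9 sabins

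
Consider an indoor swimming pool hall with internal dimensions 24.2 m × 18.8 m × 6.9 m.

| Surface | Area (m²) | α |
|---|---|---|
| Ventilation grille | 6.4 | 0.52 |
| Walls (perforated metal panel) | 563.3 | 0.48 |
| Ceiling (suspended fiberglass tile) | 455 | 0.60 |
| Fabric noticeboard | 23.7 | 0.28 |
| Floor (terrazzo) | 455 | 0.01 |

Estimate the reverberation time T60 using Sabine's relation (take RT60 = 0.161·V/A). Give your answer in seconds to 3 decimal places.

Equivalent absorption area: A = 6.4×0.52 + 563.3×0.48 + 455×0.60 + 23.7×0.28 + 455×0.01 = 557.898 m².
V = 24.2·18.8·6.9 = 3139.224 m³.
RT60 = 0.161 · V / A = 0.161 × 3139.224 / 557.898 = 0.906 s.

0.906 s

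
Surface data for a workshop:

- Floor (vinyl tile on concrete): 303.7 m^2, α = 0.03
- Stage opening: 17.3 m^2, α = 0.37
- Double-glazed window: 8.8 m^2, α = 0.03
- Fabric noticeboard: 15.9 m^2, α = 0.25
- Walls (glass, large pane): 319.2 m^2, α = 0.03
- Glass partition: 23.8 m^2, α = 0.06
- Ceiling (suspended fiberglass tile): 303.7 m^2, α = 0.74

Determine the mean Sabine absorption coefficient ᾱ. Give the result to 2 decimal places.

0.26

S = Σ Sᵢ = 303.7 + 17.3 + 8.8 + 15.9 + 319.2 + 23.8 + 303.7 = 992.4 m^2.
Weighted sum Σ Sα = 255.493.
ᾱ = 255.493 / 992.4 = 0.26.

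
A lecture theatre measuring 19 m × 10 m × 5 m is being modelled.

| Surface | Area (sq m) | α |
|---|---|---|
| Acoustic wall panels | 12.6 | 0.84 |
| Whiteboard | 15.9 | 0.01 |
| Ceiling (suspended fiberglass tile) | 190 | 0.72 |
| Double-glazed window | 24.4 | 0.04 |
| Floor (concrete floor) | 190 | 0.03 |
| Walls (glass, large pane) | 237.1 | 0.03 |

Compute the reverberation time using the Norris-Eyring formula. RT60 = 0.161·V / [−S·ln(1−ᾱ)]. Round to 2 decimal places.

0.83 s

Total surface area S = 12.6 + 15.9 + 190 + 24.4 + 190 + 237.1 = 670.0 sq m.
Absorption A = 12.6×0.84 + 15.9×0.01 + 190×0.72 + 24.4×0.04 + 190×0.03 + 237.1×0.03 = 161.332 sabins.
Mean coefficient ᾱ = A/S = 0.2408.
−S·ln(1−ᾱ) = −670.0 × ln(1 − 0.2408) = 184.578.
V = 19 × 10 × 5 = 950 m³.
T = 0.161·V/[−S·ln(1−ᾱ)] = 0.161·950/184.578 = 0.83 s.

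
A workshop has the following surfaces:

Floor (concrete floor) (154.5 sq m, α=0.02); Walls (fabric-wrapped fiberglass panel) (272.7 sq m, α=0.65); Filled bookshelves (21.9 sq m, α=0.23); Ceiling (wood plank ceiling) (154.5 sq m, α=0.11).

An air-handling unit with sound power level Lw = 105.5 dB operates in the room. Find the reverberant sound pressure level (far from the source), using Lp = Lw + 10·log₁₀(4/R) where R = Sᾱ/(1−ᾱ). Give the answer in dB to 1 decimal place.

A = 202.377 sabins; S = 603.6 sq m.
ᾱ = 202.377/603.6 = 0.3353; R = Sᾱ/(1−ᾱ) = 202.377/(1−0.3353) = 304.464 sq m.
Lp = 105.5 + 10·log₁₀(4/304.464) = 105.5 + (-18.81) = 86.7 dB.

86.7 dB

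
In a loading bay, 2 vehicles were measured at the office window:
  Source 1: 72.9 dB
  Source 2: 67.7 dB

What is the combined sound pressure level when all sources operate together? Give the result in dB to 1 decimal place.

Σ 10^(Lᵢ/10) = 2.539e+07.
L_total = 10·log₁₀(2.539e+07) = 74.0 dB.

74.0 dB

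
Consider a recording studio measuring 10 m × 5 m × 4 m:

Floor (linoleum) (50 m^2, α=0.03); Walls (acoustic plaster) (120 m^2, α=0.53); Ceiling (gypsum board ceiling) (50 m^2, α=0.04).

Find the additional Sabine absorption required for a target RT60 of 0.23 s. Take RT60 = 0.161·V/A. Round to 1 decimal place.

72.9 sabins

A₁ = Σ Sᵢαᵢ = 50*0.03 + 120*0.53 + 50*0.04 = 67.100 sabins.
For T = 0.23 s, need A₂ = 0.161·V/T = 0.161·200/0.23 = 140.000 sabins.
ΔA = A₂ − A₁ = 140.000 − 67.100 = 72.9 sabins.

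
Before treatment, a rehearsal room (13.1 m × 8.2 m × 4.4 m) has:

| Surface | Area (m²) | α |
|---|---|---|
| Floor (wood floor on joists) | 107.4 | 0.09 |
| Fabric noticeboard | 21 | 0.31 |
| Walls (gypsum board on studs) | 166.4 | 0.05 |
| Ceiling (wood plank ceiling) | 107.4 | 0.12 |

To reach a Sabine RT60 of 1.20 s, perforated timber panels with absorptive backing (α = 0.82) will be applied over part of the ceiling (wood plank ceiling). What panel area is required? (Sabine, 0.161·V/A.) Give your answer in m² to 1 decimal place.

Total absorption A₁ = 107.4×0.09 + 21×0.31 + 166.4×0.05 + 107.4×0.12
  = 9.666 + 6.510 + 8.320 + 12.888 = 37.384 m² sabins.
V = 472.648 m³. Target absorption A₂ = 0.161 × 472.648 / 1.20 = 63.414 sabins.
Absorption to add: 63.414 − 37.384 = 26.030 sabins.
Net gain per m²: Δα = 0.82 − 0.12 = 0.70.
Panel area = 26.030 / 0.70 = 37.2 m².

37.2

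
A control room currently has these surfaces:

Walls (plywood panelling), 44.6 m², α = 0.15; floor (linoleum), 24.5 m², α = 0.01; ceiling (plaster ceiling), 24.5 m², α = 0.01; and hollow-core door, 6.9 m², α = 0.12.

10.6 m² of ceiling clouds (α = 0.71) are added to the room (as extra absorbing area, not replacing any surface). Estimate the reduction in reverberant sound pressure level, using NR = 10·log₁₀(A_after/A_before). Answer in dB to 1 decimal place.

2.9 dB

A_before = Σ Sᵢαᵢ = 44.6*0.15 + 24.5*0.01 + 24.5*0.01 + 6.9*0.12 = 8.008 sabins.
Added absorption = 10.6 × 0.71 = 7.526 sabins.
New total A_after = 15.534 sabins.
Reduction = 10 log₁₀(A_after/A_before) = 10 log₁₀(1.9398) = 2.9 dB.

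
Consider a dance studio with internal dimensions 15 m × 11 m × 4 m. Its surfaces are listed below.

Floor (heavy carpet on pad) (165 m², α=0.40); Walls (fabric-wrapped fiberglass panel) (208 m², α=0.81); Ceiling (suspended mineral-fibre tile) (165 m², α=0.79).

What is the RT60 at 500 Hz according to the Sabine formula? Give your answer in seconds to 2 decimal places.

0.29 sec

A = Σ Sᵢαᵢ = 165×0.40 + 208×0.81 + 165×0.79 = 364.830 sabins.
V = 15·11·4 = 660 m³.
Sabine: RT60 = 0.161 × 660 / 364.830 = 0.29 s.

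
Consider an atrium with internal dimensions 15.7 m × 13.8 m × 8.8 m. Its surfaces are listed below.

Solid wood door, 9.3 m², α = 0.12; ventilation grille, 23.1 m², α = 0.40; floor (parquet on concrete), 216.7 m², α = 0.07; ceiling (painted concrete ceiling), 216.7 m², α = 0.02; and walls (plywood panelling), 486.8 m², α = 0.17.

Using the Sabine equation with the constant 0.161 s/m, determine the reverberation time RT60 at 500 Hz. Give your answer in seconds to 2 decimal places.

Equivalent absorption area: A = 9.3*0.12 + 23.1*0.40 + 216.7*0.07 + 216.7*0.02 + 486.8*0.17 = 112.615 m².
Volume V = 15.7 × 13.8 × 8.8 = 1906.608 m³.
RT60 = 0.161 · V / A = 0.161 × 1906.608 / 112.615 = 2.73 s.

2.73 s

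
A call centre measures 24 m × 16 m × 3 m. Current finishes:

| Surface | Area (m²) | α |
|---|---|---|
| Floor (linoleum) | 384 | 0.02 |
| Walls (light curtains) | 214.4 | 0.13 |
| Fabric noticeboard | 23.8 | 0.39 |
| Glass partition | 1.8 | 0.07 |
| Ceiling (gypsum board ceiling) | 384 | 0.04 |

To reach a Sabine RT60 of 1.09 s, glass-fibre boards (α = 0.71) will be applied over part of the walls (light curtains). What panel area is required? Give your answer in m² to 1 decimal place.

189.4

A₁ = Σ Sᵢαᵢ = 384·0.02 + 214.4·0.13 + 23.8·0.39 + 1.8·0.07 + 384·0.04 = 60.320 sabins.
V = 1152 m³. Target absorption A₂ = 0.161 × 1152 / 1.09 = 170.158 sabins.
ΔA needed = 170.158 − 60.320 = 109.838 sabins.
Net gain per m²: Δα = 0.71 − 0.13 = 0.58.
Area = ΔA/Δα = 109.838/0.58 = 189.4 m².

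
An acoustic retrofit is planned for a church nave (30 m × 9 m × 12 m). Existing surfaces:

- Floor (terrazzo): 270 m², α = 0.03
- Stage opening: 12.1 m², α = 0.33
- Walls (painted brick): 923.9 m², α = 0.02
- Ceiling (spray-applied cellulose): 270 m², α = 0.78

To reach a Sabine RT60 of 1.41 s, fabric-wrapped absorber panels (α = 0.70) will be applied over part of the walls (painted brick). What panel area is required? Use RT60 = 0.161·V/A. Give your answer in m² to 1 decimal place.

189.4

Equivalent absorption area: A₁ = 270·0.03 + 12.1·0.33 + 923.9·0.02 + 270·0.78 = 241.171 m².
V = 3240 m³. Target absorption A₂ = 0.161 × 3240 / 1.41 = 369.957 sabins.
ΔA needed = 369.957 − 241.171 = 128.786 sabins.
Each m² of panel replacing the walls (painted brick) adds (0.70 − 0.02) = 0.68 sabins.
Panel area = 128.786 / 0.68 = 189.4 m².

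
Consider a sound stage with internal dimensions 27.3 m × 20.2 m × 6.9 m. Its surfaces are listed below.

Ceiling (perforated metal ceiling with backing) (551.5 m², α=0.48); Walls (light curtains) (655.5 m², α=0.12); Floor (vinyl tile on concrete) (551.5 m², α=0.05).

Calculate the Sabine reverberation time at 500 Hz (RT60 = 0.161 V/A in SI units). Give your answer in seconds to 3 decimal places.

Total absorption A = 551.5·0.48 + 655.5·0.12 + 551.5·0.05
  = 264.720 + 78.660 + 27.575 = 370.955 m² sabins.
Volume V = 27.3 × 20.2 × 6.9 = 3805.074 m³.
T = 0.161 V/A = 0.161·3805.074/370.955 = 1.651 s.

1.651 sec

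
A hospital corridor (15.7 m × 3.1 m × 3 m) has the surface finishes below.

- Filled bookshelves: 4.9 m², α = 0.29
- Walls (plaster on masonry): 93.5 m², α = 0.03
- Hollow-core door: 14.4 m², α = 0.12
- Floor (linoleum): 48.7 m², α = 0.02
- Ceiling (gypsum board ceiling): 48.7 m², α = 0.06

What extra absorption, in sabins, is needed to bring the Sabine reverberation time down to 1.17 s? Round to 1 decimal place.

A₁ = Σ Sᵢαᵢ = 4.9·0.29 + 93.5·0.03 + 14.4·0.12 + 48.7·0.02 + 48.7·0.06 = 9.850 sabins.
Target A₂ = 0.161·146.01/1.17 = 20.092 sabins (V = 146.01 m³).
Additional absorption ΔA = 20.092 − 9.850 = 10.2 sabins.

10.2 sabins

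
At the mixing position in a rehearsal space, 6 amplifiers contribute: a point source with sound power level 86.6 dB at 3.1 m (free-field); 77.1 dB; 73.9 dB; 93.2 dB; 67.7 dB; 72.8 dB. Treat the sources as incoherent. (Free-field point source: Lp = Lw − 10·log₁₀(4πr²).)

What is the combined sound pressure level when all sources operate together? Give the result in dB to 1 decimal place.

93.4 dB

Source at 3.1 m: Lp = 86.6 − 10·log₁₀(4π·3.1²) = 86.6 − 10·log₁₀(120.763) = 65.8 dB.
Sum in the linear (power) domain: Σ 10^(Lᵢ/10) = 10^(65.8/10) + 10^(77.1/10) + 10^(73.9/10) + 10^(93.2/10) + 10^(67.7/10) + 10^(72.8/10) = 2.194e+09.
Back to dB: 10·log₁₀ Σ = 93.4 dB.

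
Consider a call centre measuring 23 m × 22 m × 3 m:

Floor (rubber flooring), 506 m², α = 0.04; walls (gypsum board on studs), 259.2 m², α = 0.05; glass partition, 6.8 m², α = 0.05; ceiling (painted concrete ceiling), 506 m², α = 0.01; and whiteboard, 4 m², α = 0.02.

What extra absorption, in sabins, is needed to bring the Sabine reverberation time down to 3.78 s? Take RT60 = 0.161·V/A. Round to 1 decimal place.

Summing Sᵢαᵢ: 20.240 + 12.960 + 0.340 + 5.060 + 0.080 → A₁ = 38.680 sabins.
Target A₂ = 0.161·1518/3.78 = 64.656 sabins (V = 1518 m³).
Additional absorption ΔA = 64.656 − 38.680 = 26.0 sabins.

26.0 sabins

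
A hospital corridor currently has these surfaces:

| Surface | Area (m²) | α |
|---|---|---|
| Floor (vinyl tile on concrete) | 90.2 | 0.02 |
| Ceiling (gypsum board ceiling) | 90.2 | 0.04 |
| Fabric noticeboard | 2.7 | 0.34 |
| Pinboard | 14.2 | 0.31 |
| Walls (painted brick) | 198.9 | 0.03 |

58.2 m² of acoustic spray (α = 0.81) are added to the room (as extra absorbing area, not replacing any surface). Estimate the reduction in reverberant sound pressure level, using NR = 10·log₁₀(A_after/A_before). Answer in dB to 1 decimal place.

5.8 dB

Summing Sᵢαᵢ: 1.804 + 3.608 + 0.918 + 4.402 + 5.967 → A_before = 16.699 sabins.
Added absorption = 58.2 × 0.81 = 47.142 sabins.
A_after = 16.699 + 47.142 = 63.841 sabins.
NR = 10·log₁₀(63.841/16.699) = 5.8 dB.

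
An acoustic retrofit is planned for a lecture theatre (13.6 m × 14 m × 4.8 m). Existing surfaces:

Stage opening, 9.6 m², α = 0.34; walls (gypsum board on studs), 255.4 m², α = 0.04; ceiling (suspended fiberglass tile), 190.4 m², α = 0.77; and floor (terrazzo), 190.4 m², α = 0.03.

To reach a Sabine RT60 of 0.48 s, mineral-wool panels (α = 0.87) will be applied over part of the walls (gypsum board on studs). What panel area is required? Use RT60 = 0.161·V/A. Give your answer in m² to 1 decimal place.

A₁ = Σ Sᵢαᵢ = 9.6*0.34 + 255.4*0.04 + 190.4*0.77 + 190.4*0.03 = 165.800 sabins.
V = 913.92 m³. Target absorption A₂ = 0.161 × 913.92 / 0.48 = 306.544 sabins.
Absorption to add: 306.544 − 165.800 = 140.744 sabins.
Net gain per m²: Δα = 0.87 − 0.04 = 0.83.
Area = ΔA/Δα = 140.744/0.83 = 169.6 m².

169.6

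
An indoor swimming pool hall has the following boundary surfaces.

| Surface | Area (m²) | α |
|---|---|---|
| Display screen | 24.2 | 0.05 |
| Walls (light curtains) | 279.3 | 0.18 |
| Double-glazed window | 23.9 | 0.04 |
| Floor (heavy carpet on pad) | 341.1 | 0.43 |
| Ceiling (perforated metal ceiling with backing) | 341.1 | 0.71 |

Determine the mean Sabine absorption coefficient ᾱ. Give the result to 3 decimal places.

Total surface area S = 1009.6 m².
Weighted sum Σ Sα = 441.294.
ᾱ = A/S = 0.437.

0.437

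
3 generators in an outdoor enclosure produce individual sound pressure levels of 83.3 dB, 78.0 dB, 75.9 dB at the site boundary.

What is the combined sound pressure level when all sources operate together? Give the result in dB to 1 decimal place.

85.0 dB

Sum in the linear (power) domain: Σ 10^(Lᵢ/10) = 10^(83.3/10) + 10^(78.0/10) + 10^(75.9/10) = 3.158e+08.
L_total = 10·log₁₀(3.158e+08) = 85.0 dB.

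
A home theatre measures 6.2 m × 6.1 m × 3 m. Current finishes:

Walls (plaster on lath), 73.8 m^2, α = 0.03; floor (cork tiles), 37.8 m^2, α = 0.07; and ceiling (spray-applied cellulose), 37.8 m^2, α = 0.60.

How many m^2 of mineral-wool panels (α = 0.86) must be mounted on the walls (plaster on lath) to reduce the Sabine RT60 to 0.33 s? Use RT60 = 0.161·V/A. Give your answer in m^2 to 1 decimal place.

33.5

Total absorption A₁ = 73.8·0.03 + 37.8·0.07 + 37.8·0.60
  = 2.214 + 2.646 + 22.680 = 27.540 m^2 sabins.
Required A₂ = 0.161·113.46/0.33 = 55.355 sabins.
Absorption to add: 55.355 − 27.540 = 27.815 sabins.
Net gain per m^2: Δα = 0.86 − 0.03 = 0.83.
Panel area = 27.815 / 0.83 = 33.5 m^2.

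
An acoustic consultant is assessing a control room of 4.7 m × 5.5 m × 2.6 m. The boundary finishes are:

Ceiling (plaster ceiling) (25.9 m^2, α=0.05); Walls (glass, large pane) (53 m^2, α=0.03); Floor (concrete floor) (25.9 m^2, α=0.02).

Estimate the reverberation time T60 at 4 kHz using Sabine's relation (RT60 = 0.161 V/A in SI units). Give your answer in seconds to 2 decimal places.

3.18 s

Summing Sᵢαᵢ: 1.295 + 1.590 + 0.518 → A = 3.403 sabins.
Room volume: 67.21 m³.
T = 0.161 V/A = 0.161·67.21/3.403 = 3.18 s.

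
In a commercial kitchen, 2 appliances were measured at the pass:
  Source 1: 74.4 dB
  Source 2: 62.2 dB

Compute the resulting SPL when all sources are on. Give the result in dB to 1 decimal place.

74.7 dB

Converting to relative power and adding: 10^(74.4/10) + 10^(62.2/10) = 2.92e+07.
Combined level = 10 log₁₀(2.92e+07) = 74.7 dB.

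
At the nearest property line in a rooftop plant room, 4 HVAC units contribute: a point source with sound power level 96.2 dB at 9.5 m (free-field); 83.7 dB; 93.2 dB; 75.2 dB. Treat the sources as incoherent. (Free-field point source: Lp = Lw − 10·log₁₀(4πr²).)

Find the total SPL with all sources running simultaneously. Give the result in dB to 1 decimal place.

93.7 dB

Source at 9.5 m: Lp = 96.2 − 10·log₁₀(4π·9.5²) = 96.2 − 10·log₁₀(1134.115) = 65.7 dB.
Σ 10^(Lᵢ/10) = 2.361e+09.
L_total = 10·log₁₀(2.361e+09) = 93.7 dB.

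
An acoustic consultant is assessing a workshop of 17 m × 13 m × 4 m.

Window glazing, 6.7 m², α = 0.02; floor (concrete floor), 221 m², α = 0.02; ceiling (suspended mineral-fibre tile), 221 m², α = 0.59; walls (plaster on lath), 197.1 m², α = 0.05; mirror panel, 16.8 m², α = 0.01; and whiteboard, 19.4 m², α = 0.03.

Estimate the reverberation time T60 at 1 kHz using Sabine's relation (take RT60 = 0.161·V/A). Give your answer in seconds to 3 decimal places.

0.978 s

Equivalent absorption area: A = 6.7*0.02 + 221*0.02 + 221*0.59 + 197.1*0.05 + 16.8*0.01 + 19.4*0.03 = 145.549 m².
Volume V = 17 × 13 × 4 = 884 m³.
RT60 = 0.161 · V / A = 0.161 × 884 / 145.549 = 0.978 s.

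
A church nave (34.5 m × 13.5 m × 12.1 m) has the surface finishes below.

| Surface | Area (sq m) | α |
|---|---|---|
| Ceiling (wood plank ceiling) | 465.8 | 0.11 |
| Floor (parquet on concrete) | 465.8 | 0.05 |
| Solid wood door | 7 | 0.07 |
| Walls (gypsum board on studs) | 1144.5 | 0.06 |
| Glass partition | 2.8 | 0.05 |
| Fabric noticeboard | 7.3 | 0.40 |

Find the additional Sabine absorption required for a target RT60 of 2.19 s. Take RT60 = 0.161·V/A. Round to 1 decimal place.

A₁ = Σ Sᵢαᵢ = 465.8×0.11 + 465.8×0.05 + 7×0.07 + 1144.5×0.06 + 2.8×0.05 + 7.3×0.40 = 146.748 sabins.
For T = 2.19 s, need A₂ = 0.161·V/T = 0.161·5635.575/2.19 = 414.305 sabins.
ΔA = A₂ − A₁ = 414.305 − 146.748 = 267.6 sabins.

267.6 sabins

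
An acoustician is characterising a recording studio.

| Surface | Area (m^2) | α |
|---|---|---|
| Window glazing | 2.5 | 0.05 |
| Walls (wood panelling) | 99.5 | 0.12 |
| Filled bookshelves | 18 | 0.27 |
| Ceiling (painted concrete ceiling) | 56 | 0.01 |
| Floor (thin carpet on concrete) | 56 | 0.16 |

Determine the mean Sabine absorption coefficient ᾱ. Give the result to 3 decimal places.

0.114

S = Σ Sᵢ = 2.5 + 99.5 + 18 + 56 + 56 = 232.0 m^2.
Weighted sum Σ Sα = 26.445.
ᾱ = A/S = 0.114.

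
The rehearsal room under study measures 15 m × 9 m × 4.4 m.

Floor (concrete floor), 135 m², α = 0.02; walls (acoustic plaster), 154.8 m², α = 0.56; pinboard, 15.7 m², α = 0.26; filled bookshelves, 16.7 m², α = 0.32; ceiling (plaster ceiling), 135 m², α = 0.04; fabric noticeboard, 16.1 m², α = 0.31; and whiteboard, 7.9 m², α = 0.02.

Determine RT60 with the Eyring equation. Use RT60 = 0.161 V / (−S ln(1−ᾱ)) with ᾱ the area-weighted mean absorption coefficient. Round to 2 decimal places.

0.77 sec

Total surface area S = 135 + 154.8 + 15.7 + 16.7 + 135 + 16.1 + 7.9 = 481.2 m².
Absorption A = 135·0.02 + 154.8·0.56 + 15.7·0.26 + 16.7·0.32 + 135·0.04 + 16.1·0.31 + 7.9·0.02 = 109.363 sabins.
Mean coefficient ᾱ = A/S = 0.2273.
−S·ln(1−ᾱ) = −481.2 × ln(1 − 0.2273) = 124.084.
V = 15 × 9 × 4.4 = 594 m³.
RT60 = 0.161 × 594 / 124.084 = 0.77 s.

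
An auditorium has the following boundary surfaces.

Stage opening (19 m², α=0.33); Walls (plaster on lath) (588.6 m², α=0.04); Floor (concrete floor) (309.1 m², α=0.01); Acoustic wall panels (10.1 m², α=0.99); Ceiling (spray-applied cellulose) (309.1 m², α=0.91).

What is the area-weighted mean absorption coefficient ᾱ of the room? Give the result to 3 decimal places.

0.262

S = Σ Sᵢ = 19 + 588.6 + 309.1 + 10.1 + 309.1 = 1235.9 m².
A = 19*0.33 + 588.6*0.04 + 309.1*0.01 + 10.1*0.99 + 309.1*0.91 = 324.185 sabins.
ᾱ = A/S = 0.262.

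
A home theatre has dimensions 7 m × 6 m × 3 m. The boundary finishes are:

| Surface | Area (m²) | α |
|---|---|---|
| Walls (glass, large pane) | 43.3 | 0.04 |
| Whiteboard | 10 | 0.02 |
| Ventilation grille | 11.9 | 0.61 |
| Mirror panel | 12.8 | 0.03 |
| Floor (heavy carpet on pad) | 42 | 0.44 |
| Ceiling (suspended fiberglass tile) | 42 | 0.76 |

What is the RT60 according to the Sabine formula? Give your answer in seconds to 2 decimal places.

0.34 s

Summing Sᵢαᵢ: 1.732 + 0.200 + 7.259 + 0.384 + 18.480 + 31.920 → A = 59.975 sabins.
V = 7·6·3 = 126 m³.
T = 0.161 V/A = 0.161·126/59.975 = 0.34 s.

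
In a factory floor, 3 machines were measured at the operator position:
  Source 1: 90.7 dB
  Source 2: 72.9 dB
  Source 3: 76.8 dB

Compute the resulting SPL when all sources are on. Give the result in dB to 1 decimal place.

90.9 dB

Converting to relative power and adding: 10^(90.7/10) + 10^(72.9/10) + 10^(76.8/10) = 1.242e+09.
L_total = 10·log₁₀(1.242e+09) = 90.9 dB.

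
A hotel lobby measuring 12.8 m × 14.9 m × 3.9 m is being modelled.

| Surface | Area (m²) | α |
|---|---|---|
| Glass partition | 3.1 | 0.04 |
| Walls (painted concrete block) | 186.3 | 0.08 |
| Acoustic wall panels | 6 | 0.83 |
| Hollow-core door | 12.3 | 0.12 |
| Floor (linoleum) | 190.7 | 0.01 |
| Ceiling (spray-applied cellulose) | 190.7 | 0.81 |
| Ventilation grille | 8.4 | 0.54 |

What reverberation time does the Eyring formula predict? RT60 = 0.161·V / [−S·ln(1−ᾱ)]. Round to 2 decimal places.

0.55 sec

Total surface area S = 3.1 + 186.3 + 6 + 12.3 + 190.7 + 190.7 + 8.4 = 597.5 m².
Absorption A = 3.1×0.04 + 186.3×0.08 + 6×0.83 + 12.3×0.12 + 190.7×0.01 + 190.7×0.81 + 8.4×0.54 = 182.394 sabins.
Mean coefficient ᾱ = A/S = 0.3053.
Eyring denominator: −S ln(1−ᾱ) = 217.654.
V = 12.8 × 14.9 × 3.9 = 743.808 m³.
T = 0.161·V/[−S·ln(1−ᾱ)] = 0.161·743.808/217.654 = 0.55 s.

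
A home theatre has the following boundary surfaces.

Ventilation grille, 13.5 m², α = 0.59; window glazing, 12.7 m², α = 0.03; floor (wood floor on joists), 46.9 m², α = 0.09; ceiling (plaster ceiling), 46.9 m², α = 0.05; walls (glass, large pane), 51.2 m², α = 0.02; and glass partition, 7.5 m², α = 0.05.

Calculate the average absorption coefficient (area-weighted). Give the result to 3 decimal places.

Total surface area S = 178.7 m².
Weighted sum Σ Sα = 16.311.
ᾱ = 16.311 / 178.7 = 0.091.

0.091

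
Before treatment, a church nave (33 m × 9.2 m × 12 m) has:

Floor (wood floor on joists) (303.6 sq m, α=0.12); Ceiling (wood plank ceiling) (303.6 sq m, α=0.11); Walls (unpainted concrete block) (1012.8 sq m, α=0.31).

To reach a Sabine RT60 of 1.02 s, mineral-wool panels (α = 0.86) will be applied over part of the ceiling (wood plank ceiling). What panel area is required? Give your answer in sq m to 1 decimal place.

255.0

Equivalent absorption area: A₁ = 303.6×0.12 + 303.6×0.11 + 1012.8×0.31 = 383.796 sq m.
Required A₂ = 0.161·3643.2/1.02 = 575.054 sabins.
Absorption to add: 575.054 − 383.796 = 191.258 sabins.
Net gain per sq m: Δα = 0.86 − 0.11 = 0.75.
Panel area = 191.258 / 0.75 = 255.0 sq m.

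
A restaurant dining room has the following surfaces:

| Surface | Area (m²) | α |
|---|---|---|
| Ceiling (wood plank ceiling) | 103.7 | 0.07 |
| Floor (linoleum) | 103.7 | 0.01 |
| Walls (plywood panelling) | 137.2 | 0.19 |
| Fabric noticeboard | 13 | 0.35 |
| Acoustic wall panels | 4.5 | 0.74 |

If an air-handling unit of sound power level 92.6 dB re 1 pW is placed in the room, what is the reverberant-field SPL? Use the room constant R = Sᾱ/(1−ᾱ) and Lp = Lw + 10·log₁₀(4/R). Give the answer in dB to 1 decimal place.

Σ(Sᵢαᵢ) = 103.7×0.07 + 103.7×0.01 + 137.2×0.19 + 13×0.35 + 4.5×0.74 = 42.244; total area S = 362.1 m².
ᾱ = 0.1167, so room constant R = A/(1−ᾱ) = 47.825 m².
Lp = 92.6 + 10·log₁₀(4/47.825) = 92.6 + (-10.78) = 81.8 dB.

81.8 dB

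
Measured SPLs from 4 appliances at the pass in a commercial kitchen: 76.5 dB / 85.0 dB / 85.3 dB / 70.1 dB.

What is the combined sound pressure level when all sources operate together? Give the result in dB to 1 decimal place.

Sum in the linear (power) domain: Σ 10^(Lᵢ/10) = 10^(76.5/10) + 10^(85.0/10) + 10^(85.3/10) + 10^(70.1/10) = 7.1e+08.
Back to dB: 10·log₁₀ Σ = 88.5 dB.

88.5 dB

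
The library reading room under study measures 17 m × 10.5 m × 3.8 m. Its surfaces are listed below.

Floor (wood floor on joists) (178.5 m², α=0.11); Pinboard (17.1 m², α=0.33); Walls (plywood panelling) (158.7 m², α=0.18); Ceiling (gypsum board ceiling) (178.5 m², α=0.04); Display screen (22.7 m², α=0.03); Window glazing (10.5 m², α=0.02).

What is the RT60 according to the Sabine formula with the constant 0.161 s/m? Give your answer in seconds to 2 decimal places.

A = Σ Sᵢαᵢ = 178.5·0.11 + 17.1·0.33 + 158.7·0.18 + 178.5·0.04 + 22.7·0.03 + 10.5·0.02 = 61.875 sabins.
Volume V = 17 × 10.5 × 3.8 = 678.3 m³.
T = 0.161 V/A = 0.161·678.3/61.875 = 1.76 s.

1.76 s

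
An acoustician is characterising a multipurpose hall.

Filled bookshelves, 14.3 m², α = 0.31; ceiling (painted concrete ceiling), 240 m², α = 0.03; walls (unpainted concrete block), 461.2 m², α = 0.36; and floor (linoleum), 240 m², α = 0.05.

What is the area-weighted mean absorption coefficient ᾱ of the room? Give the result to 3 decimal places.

0.198

S = Σ Sᵢ = 14.3 + 240 + 461.2 + 240 = 955.5 m².
Σ(Sᵢαᵢ) = 14.3·0.31 + 240·0.03 + 461.2·0.36 + 240·0.05 = 189.665.
ᾱ = A/S = 0.198.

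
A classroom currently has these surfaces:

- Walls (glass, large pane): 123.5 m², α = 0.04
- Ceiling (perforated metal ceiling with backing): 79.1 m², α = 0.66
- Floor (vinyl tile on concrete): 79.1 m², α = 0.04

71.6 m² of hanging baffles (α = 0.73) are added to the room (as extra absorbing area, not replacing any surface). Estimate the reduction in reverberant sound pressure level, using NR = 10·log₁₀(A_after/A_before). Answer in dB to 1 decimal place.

Equivalent absorption area: A_before = 123.5*0.04 + 79.1*0.66 + 79.1*0.04 = 60.310 m².
Treatment contributes 71.6·0.73 = 52.268 sabins.
New total A_after = 112.578 sabins.
NR = 10·log₁₀(112.578/60.310) = 2.7 dB.

2.7 dB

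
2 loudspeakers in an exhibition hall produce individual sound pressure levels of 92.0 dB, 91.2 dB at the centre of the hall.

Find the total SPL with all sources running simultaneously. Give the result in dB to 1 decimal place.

94.6 dB

Converting to relative power and adding: 10^(92.0/10) + 10^(91.2/10) = 2.903e+09.
Back to dB: 10·log₁₀ Σ = 94.6 dB.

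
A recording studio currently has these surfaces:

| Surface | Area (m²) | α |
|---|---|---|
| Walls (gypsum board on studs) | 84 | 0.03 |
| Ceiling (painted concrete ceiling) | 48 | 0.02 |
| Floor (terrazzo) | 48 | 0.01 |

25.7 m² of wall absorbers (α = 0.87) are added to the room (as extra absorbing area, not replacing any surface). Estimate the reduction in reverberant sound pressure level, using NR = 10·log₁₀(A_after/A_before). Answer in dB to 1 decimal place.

8.2 dB

Equivalent absorption area: A_before = 84×0.03 + 48×0.02 + 48×0.01 = 3.960 m².
Added absorption = 25.7 × 0.87 = 22.359 sabins.
A_after = 3.960 + 22.359 = 26.319 sabins.
Reduction = 10 log₁₀(A_after/A_before) = 10 log₁₀(6.6462) = 8.2 dB.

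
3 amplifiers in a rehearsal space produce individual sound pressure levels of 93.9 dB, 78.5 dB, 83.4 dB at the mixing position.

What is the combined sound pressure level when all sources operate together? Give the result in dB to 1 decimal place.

94.4 dB

Σ 10^(Lᵢ/10) = 2.744e+09.
Back to dB: 10·log₁₀ Σ = 94.4 dB.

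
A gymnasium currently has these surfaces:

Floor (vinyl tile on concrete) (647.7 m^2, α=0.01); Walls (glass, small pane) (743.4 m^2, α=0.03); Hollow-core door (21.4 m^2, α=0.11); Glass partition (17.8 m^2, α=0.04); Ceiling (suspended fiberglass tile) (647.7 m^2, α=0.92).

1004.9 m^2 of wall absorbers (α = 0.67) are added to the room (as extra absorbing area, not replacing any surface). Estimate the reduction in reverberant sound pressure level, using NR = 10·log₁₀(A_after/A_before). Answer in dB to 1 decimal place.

3.2 dB

A_before = Σ Sᵢαᵢ = 647.7*0.01 + 743.4*0.03 + 21.4*0.11 + 17.8*0.04 + 647.7*0.92 = 627.729 sabins.
Treatment contributes 1004.9·0.67 = 673.283 sabins.
New total A_after = 1301.012 sabins.
NR = 10·log₁₀(1301.012/627.729) = 3.2 dB.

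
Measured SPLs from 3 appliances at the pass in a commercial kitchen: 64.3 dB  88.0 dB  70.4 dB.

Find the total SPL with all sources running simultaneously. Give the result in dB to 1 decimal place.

88.1 dB

Converting to relative power and adding: 10^(64.3/10) + 10^(88.0/10) + 10^(70.4/10) = 6.446e+08.
L_total = 10·log₁₀(6.446e+08) = 88.1 dB.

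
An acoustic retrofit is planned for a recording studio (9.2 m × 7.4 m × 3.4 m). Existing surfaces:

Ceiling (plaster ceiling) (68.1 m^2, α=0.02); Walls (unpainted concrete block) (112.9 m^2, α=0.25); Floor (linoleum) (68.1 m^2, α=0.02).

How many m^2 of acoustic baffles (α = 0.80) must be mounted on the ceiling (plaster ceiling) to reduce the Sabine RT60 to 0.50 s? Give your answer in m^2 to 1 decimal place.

A₁ = Σ Sᵢαᵢ = 68.1×0.02 + 112.9×0.25 + 68.1×0.02 = 30.949 sabins.
V = 231.472 m³. Target absorption A₂ = 0.161 × 231.472 / 0.50 = 74.534 sabins.
Absorption to add: 74.534 − 30.949 = 43.585 sabins.
Net gain per m^2: Δα = 0.80 − 0.02 = 0.78.
Area = ΔA/Δα = 43.585/0.78 = 55.9 m^2.

55.9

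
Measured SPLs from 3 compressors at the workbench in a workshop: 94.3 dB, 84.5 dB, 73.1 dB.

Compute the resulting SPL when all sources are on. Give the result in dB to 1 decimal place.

94.8 dB

Sum in the linear (power) domain: Σ 10^(Lᵢ/10) = 10^(94.3/10) + 10^(84.5/10) + 10^(73.1/10) = 2.994e+09.
L_total = 10·log₁₀(2.994e+09) = 94.8 dB.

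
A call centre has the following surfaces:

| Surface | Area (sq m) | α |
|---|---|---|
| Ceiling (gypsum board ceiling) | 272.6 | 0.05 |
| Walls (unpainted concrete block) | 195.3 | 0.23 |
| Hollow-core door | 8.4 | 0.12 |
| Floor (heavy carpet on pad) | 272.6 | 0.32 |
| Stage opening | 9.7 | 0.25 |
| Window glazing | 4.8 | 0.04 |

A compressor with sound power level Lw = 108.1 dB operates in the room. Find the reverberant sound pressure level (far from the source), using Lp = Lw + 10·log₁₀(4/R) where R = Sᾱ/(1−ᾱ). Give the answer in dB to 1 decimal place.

91.4 dB

Σ(Sᵢαᵢ) = 272.6·0.05 + 195.3·0.23 + 8.4·0.12 + 272.6·0.32 + 9.7·0.25 + 4.8·0.04 = 149.406; total area S = 763.4 sq m.
ᾱ = 149.406/763.4 = 0.1957; R = Sᾱ/(1−ᾱ) = 149.406/(1−0.1957) = 185.759 sq m.
Lp = Lw + 10 log₁₀(4/R) = 108.1 -16.67 = 91.4 dB.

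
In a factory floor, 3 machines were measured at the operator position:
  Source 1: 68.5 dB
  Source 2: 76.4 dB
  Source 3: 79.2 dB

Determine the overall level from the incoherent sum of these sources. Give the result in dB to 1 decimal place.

81.3 dB

Sum in the linear (power) domain: Σ 10^(Lᵢ/10) = 10^(68.5/10) + 10^(76.4/10) + 10^(79.2/10) = 1.339e+08.
Back to dB: 10·log₁₀ Σ = 81.3 dB.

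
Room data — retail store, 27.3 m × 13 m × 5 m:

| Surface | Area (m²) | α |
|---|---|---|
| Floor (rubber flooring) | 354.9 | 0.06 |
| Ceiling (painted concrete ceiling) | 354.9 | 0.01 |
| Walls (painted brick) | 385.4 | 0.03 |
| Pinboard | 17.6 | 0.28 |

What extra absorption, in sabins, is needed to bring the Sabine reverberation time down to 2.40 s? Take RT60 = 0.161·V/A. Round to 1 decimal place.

A₁ = Σ Sᵢαᵢ = 354.9*0.06 + 354.9*0.01 + 385.4*0.03 + 17.6*0.28 = 41.333 sabins.
For T = 2.40 s, need A₂ = 0.161·V/T = 0.161·1774.5/2.40 = 119.039 sabins.
Shortfall: 119.039 − 41.333 = 77.7 sabins.

77.7 sabins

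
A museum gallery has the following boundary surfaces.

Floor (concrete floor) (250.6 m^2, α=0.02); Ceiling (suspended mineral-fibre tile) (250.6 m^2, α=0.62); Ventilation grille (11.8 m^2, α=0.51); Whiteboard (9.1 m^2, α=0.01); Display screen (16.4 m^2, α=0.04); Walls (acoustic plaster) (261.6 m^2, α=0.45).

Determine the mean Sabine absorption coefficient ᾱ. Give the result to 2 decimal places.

S = Σ Sᵢ = 250.6 + 250.6 + 11.8 + 9.1 + 16.4 + 261.6 = 800.1 m^2.
A = 250.6*0.02 + 250.6*0.62 + 11.8*0.51 + 9.1*0.01 + 16.4*0.04 + 261.6*0.45 = 284.869 sabins.
ᾱ = A/S = 0.36.

0.36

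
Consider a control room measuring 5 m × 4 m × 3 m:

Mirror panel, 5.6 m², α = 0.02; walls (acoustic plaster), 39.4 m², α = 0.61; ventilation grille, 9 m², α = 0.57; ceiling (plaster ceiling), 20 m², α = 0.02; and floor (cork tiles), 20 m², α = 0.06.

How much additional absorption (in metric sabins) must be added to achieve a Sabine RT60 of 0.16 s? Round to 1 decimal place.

29.5 sabins

A₁ = Σ Sᵢαᵢ = 5.6*0.02 + 39.4*0.61 + 9*0.57 + 20*0.02 + 20*0.06 = 30.876 sabins.
Target A₂ = 0.161·60/0.16 = 60.375 sabins (V = 60 m³).
ΔA = A₂ − A₁ = 60.375 − 30.876 = 29.5 sabins.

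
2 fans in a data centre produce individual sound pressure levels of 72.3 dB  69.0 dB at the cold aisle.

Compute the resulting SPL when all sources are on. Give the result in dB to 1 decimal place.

74.0 dB

Σ 10^(Lᵢ/10) = 2.493e+07.
L_total = 10·log₁₀(2.493e+07) = 74.0 dB.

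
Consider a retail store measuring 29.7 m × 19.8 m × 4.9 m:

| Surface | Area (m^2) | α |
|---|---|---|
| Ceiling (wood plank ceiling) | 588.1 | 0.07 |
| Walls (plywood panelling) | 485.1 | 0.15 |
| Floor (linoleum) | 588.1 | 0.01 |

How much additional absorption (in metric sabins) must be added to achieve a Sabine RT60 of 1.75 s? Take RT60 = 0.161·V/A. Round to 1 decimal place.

145.3 sabins

Equivalent absorption area: A₁ = 588.1*0.07 + 485.1*0.15 + 588.1*0.01 = 119.813 m^2.
For T = 1.75 s, need A₂ = 0.161·V/T = 0.161·2881.494/1.75 = 265.097 sabins.
Shortfall: 265.097 − 119.813 = 145.3 sabins.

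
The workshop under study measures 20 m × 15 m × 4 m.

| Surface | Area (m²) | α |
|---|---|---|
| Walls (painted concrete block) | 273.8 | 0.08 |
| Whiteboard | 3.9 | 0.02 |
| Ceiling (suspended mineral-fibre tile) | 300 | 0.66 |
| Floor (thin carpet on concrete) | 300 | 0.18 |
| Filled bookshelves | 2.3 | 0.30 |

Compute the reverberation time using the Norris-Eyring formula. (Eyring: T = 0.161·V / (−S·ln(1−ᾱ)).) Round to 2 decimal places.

Total surface area S = 273.8 + 3.9 + 300 + 300 + 2.3 = 880.0 m².
Absorption A = 273.8×0.08 + 3.9×0.02 + 300×0.66 + 300×0.18 + 2.3×0.30 = 274.672 sabins.
Mean coefficient ᾱ = A/S = 0.3121.
Eyring denominator: −S ln(1−ᾱ) = 329.218.
V = 20 × 15 × 4 = 1200 m³.
RT60 = 0.161 × 1200 / 329.218 = 0.59 s.

0.59 seconds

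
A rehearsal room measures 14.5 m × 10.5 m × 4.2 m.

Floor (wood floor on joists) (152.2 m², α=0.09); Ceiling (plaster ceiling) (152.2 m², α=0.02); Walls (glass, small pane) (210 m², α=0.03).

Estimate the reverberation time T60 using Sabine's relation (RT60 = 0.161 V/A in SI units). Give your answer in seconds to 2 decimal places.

A = Σ Sᵢαᵢ = 152.2·0.09 + 152.2·0.02 + 210·0.03 = 23.042 sabins.
Volume V = 14.5 × 10.5 × 4.2 = 639.45 m³.
Sabine: RT60 = 0.161 × 639.45 / 23.042 = 4.47 s.

4.47 s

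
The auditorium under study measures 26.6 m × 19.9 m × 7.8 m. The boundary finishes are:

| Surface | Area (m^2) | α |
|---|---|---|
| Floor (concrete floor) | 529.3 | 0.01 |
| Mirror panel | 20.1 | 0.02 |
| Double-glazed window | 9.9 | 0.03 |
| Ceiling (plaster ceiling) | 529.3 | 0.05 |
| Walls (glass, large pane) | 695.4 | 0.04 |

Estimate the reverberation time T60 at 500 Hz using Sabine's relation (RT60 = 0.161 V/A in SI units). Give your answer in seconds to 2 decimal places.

11.03 s

Total absorption A = 529.3·0.01 + 20.1·0.02 + 9.9·0.03 + 529.3·0.05 + 695.4·0.04
  = 5.293 + 0.402 + 0.297 + 26.465 + 27.816 = 60.273 m^2 sabins.
V = 26.6·19.9·7.8 = 4128.852 m³.
T = 0.161 V/A = 0.161·4128.852/60.273 = 11.03 s.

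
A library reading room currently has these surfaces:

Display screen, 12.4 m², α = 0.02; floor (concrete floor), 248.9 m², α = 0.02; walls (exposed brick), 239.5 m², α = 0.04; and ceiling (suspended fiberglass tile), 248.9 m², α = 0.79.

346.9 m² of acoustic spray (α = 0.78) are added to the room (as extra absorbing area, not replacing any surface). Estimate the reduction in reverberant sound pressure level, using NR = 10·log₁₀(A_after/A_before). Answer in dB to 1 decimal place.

Equivalent absorption area: A_before = 12.4×0.02 + 248.9×0.02 + 239.5×0.04 + 248.9×0.79 = 211.437 m².
Added absorption = 346.9 × 0.78 = 270.582 sabins.
A_after = 211.437 + 270.582 = 482.019 sabins.
Reduction = 10 log₁₀(A_after/A_before) = 10 log₁₀(2.2797) = 3.6 dB.

3.6 dB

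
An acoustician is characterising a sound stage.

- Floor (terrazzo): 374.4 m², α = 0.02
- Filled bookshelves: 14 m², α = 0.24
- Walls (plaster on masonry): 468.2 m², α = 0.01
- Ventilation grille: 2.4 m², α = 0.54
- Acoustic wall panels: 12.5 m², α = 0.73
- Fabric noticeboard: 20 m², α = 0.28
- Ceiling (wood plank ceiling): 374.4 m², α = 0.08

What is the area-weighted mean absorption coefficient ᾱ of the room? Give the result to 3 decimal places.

Total surface area S = 1265.9 m².
Σ(Sᵢαᵢ) = 374.4*0.02 + 14*0.24 + 468.2*0.01 + 2.4*0.54 + 12.5*0.73 + 20*0.28 + 374.4*0.08 = 61.503.
ᾱ = 61.503 / 1265.9 = 0.049.

0.049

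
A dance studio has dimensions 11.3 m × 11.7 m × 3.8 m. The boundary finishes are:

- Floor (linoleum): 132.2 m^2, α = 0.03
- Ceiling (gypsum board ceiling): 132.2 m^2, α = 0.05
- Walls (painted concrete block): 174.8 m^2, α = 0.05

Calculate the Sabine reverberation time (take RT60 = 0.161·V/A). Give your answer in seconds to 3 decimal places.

4.188 seconds

Equivalent absorption area: A = 132.2×0.03 + 132.2×0.05 + 174.8×0.05 = 19.316 m^2.
Room volume: 502.398 m³.
T = 0.161 V/A = 0.161·502.398/19.316 = 4.188 s.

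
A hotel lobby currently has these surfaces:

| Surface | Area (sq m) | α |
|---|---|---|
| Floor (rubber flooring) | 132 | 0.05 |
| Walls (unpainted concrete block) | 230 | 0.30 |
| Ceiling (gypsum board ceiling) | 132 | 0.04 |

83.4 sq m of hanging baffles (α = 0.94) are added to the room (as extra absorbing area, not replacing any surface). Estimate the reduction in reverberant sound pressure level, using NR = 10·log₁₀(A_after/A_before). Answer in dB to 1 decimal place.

A_before = Σ Sᵢαᵢ = 132*0.05 + 230*0.30 + 132*0.04 = 80.880 sabins.
Added absorption = 83.4 × 0.94 = 78.396 sabins.
New total A_after = 159.276 sabins.
NR = 10·log₁₀(159.276/80.880) = 2.9 dB.

2.9 dB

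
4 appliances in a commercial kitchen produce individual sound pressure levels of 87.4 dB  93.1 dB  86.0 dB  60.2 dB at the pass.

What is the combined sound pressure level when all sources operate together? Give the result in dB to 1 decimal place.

Converting to relative power and adding: 10^(87.4/10) + 10^(93.1/10) + 10^(86.0/10) + 10^(60.2/10) = 2.99e+09.
Back to dB: 10·log₁₀ Σ = 94.8 dB.

94.8 dB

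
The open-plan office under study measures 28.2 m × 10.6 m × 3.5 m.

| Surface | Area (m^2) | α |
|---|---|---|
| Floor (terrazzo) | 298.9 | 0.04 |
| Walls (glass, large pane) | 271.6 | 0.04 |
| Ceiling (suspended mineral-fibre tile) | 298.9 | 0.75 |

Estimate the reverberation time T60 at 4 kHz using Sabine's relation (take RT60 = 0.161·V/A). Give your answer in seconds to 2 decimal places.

Total absorption A = 298.9·0.04 + 271.6·0.04 + 298.9·0.75
  = 11.956 + 10.864 + 224.175 = 246.995 m^2 sabins.
Volume V = 28.2 × 10.6 × 3.5 = 1046.22 m³.
T = 0.161 V/A = 0.161·1046.22/246.995 = 0.68 s.

0.68 sec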